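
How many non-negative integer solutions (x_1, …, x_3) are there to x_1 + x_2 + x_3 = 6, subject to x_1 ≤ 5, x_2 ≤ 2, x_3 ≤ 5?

By stars and bars, unrestricted non-negative solutions to x_1+…+x_3 = 6 number C(6+2,2) = 28.
Subtract solutions that violate a single cap (substitute x_i' = x_i − (cap_i+1)): x_1 ≥ 6 gives C(2,2) = 1; x_2 ≥ 3 gives C(5,2) = 10; x_3 ≥ 6 gives C(2,2) = 1. Together 12.
No two caps can be exceeded simultaneously, so the pair terms are all 0.
By inclusion–exclusion the count is 28 − 12 + 0 = 16.

16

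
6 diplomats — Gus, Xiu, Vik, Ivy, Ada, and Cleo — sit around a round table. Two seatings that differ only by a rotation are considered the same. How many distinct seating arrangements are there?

Fix one person's seat to break rotational symmetry; the remaining 5 people can be arranged in (5)! = 120 ways.

120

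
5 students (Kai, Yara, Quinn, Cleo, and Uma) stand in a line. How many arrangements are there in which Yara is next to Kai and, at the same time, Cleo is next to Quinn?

Treat {Yara,Kai} as one block (2 orders) and {Cleo,Quinn} as another (2 orders).
That leaves 3 units to arrange: 2 × 2 × 3! = 4 × 6 = 24.

24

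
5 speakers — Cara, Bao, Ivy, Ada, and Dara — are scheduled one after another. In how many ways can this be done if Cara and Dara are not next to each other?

72

There are 5! = 120 arrangements in all. If Cara and Dara are adjacent, merging them into one block gives 2·(4)! = 48 arrangements.
So 120 − 48 = 72 arrangements keep them apart.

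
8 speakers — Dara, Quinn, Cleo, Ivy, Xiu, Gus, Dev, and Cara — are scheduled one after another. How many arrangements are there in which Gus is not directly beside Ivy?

There are 8! = 40320 arrangements in all. If Gus and Ivy are adjacent, merging them into one block gives 2·(7)! = 10080 arrangements.
So 40320 − 10080 = 30240 arrangements keep them apart.

30240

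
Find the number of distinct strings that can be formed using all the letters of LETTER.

180

The 6 letters of LETTER have repeats: E appearing twice and T appearing twice.
The number of distinct arrangements is 6!/(2!·2!) = 720/4 = 180.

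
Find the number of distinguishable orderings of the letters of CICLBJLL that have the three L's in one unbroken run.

360

Treat the 3 copies of L as a single block. The multiset to arrange is then {LLL, B, C, C, I, J}, 6 items in all.
That gives (6)!/(2!) = 360 arrangements.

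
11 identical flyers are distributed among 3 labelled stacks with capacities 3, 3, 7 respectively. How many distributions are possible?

6

By stars and bars, unrestricted non-negative solutions to x_1+…+x_3 = 11 number C(11+2,2) = 78.
Subtract solutions that violate a single cap (substitute x_i' = x_i − (cap_i+1)): x_1 ≥ 4 gives C(9,2) = 36; x_2 ≥ 4 gives C(9,2) = 36; x_3 ≥ 8 gives C(5,2) = 10. Together 82.
Add back pairs where two caps are both exceeded: 10 + 0 + 0 = 10.
By inclusion–exclusion the count is 78 − 82 + 10 = 6.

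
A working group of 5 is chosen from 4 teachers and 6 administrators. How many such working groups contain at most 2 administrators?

Split by how many administrators are chosen (0 through 2).
Sum: C(6,0)·C(4,5) + C(6,1)·C(4,4) + C(6,2)·C(4,3) = 0 + 6 + 60 = 66.

66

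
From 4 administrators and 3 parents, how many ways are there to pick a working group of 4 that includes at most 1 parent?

13

Split by how many parents are chosen (0 through 1).
Sum: C(3,0)·C(4,4) + C(3,1)·C(4,3) = 1 + 12 = 13.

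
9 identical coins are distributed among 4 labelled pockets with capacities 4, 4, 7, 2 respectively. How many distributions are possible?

70

By stars and bars, unrestricted non-negative solutions to x_1+…+x_4 = 9 number C(9+3,3) = 220.
Subtract solutions that violate a single cap (substitute x_i' = x_i − (cap_i+1)): x_1 ≥ 5 gives C(7,3) = 35; x_2 ≥ 5 gives C(7,3) = 35; x_3 ≥ 8 gives C(4,3) = 4; x_4 ≥ 3 gives C(9,3) = 84. Together 158.
Add back pairs where two caps are both exceeded: 0 + 0 + 4 + 0 + 4 + 0 = 8.
By inclusion–exclusion the count is 220 − 158 + 8 = 70.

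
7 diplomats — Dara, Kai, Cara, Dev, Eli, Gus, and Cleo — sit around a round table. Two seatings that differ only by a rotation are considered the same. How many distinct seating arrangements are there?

Fix one person's seat to break rotational symmetry; the remaining 6 people can be arranged in (6)! = 720 ways.

720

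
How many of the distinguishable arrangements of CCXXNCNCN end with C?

Fix C in the last position and arrange the remaining 8 letters.
Those 8 letters have C appearing 3 times, N appearing 3 times, and X appearing twice, giving (8)!/(3!·3!·2!) = 560.

560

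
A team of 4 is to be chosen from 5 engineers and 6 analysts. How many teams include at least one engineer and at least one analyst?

310

Total 4-person selections from all 11: C(11,4) = 330.
Subtract selections that omit an entire group: no engineers → C(6,4) = 15; no analysts → C(5,4) = 5.
Both groups omitted at once is impossible, so 330 − 20 = 310.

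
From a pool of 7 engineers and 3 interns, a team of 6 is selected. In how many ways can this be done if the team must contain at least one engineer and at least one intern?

Total 6-person selections from all 10: C(10,6) = 210.
Selections missing a whole group: no engineers → C(3,6) = 0; no interns → C(7,6) = 7.
Both groups omitted at once is impossible, so 210 − 7 = 203.

203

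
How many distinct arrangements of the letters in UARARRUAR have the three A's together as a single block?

105

Treat the 3 copies of A as a single block. The multiset to arrange is then {AAA, R, R, R, R, U, U}, 7 items in all.
That gives (7)!/(4!·2!) = 105 arrangements.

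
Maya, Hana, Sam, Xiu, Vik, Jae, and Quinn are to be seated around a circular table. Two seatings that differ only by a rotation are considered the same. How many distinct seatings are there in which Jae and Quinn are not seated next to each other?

480

All circular seatings of 7 people number (6)! = 720.
Seatings with Jae beside Quinn: treat them as a block with 2 internal orders, giving 2 × (5)! = 240.
Subtracting, 720 − 240 = 480.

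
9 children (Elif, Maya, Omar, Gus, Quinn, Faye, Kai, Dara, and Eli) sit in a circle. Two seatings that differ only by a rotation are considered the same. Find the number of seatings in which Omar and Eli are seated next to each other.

Treat {Omar, Eli} as one unit (2 internal orders) and seat the resulting 8 units around the table: (7)! circular arrangements.
So 2 × (7)! = 2 × 5040 = 10080.

10080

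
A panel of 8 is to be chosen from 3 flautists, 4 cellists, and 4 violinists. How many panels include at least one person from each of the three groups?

Total 8-person selections from all 11: C(11,8) = 165.
Subtract selections that omit an entire group: no flautists → C(8,8) = 1; no cellists → C(7,8) = 0; no violinists → C(7,8) = 0.
Add back selections omitting two groups (i.e. drawn from a single group): C(3,8) + C(4,8) + C(4,8) = 0.
By inclusion–exclusion: 165 − 1 + 0 = 164.

164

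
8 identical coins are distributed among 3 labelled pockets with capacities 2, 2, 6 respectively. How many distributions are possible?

Without the upper bounds there are C(10,2) = 45 ways to split 8 among 3 pockets.
Subtract solutions that violate a single cap (substitute x_i' = x_i − (cap_i+1)): x_1 ≥ 3 gives C(7,2) = 21; x_2 ≥ 3 gives C(7,2) = 21; x_3 ≥ 7 gives C(3,2) = 3. Together 45.
Add back pairs where two caps are both exceeded: 6 + 0 + 0 = 6.
By inclusion–exclusion the count is 45 − 45 + 6 = 6.

6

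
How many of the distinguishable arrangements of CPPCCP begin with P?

10

Fix P in the first position and arrange the remaining 5 letters.
Those 5 letters have C appearing 3 times and P appearing twice, giving (5)!/(3!·2!) = 10.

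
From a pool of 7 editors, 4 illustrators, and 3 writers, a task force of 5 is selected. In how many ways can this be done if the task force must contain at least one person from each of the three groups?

1288

With no constraint there are C(14,5) = 2002 possible selections.
Selections missing a whole group: no editors → C(7,5) = 21; no illustrators → C(10,5) = 252; no writers → C(11,5) = 462.
Add back selections omitting two groups (i.e. drawn from a single group): C(7,5) + C(4,5) + C(3,5) = 21.
By inclusion–exclusion: 2002 − 735 + 21 = 1288.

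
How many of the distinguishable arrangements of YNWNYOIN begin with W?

420

With the first slot taken by W, it remains to arrange the other 7 letters (YNNYOIN).
Those 7 letters have N appearing 3 times and Y appearing twice, giving (7)!/(3!·2!) = 420.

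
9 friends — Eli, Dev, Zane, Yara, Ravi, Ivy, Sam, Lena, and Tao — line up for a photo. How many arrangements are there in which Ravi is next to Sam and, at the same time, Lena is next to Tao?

20160

Treat {Ravi,Sam} as one block (2 orders) and {Lena,Tao} as another (2 orders).
That leaves 7 units to arrange: 2 × 2 × 7! = 4 × 5040 = 20160.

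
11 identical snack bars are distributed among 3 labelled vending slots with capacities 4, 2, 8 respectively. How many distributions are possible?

By stars and bars, unrestricted non-negative solutions to x_1+…+x_3 = 11 number C(11+2,2) = 78.
Subtract solutions that violate a single cap (substitute x_i' = x_i − (cap_i+1)): x_1 ≥ 5 gives C(8,2) = 28; x_2 ≥ 3 gives C(10,2) = 45; x_3 ≥ 9 gives C(4,2) = 6. Together 79.
Add back pairs where two caps are both exceeded: 10 + 0 + 0 = 10.
By inclusion–exclusion the count is 78 − 79 + 10 = 9.

9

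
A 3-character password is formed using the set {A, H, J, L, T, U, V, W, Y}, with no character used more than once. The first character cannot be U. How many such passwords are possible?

448

The first character has 9−1 = 8 choices (anything except U).
The remaining 2 characters are filled from the other 8 symbols without repetition: 8 × 7 = 56.
Total: 8 × 56 = 448.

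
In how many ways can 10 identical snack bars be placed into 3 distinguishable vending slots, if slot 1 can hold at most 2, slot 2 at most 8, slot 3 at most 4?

12

Ignoring the caps, the number of non-negative solutions to x_1+…+x_3 = 10 is C(12,2) = 66.
Subtract solutions that violate a single cap (substitute x_i' = x_i − (cap_i+1)): x_1 ≥ 3 gives C(9,2) = 36; x_2 ≥ 9 gives C(3,2) = 3; x_3 ≥ 5 gives C(7,2) = 21. Together 60.
Add back pairs where two caps are both exceeded: 0 + 6 + 0 = 6.
By inclusion–exclusion the count is 66 − 60 + 6 = 12.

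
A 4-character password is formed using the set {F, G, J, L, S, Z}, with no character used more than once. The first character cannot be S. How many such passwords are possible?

300

The first character has 6−1 = 5 choices (anything except S).
The remaining 3 characters are filled from the other 5 symbols without repetition: 5 × 4 × 3 = 60.
Total: 5 × 60 = 300.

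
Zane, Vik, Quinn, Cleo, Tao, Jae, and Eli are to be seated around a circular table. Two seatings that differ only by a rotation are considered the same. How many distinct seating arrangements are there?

Fix one person's seat to break rotational symmetry; the remaining 6 people can be arranged in (6)! = 720 ways.

720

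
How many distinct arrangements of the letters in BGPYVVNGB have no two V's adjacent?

There are 9!/(2!·2!·2!) = 45360 arrangements of BGPYVVNGB in total.
Arrangements with the V's together: treat VV as one letter, giving (8)!/(2!·2!) = 10080.
Hence 45360 − 10080 = 35280.

35280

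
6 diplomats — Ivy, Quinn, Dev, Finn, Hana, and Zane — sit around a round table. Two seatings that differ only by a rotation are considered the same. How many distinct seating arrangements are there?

120

Seat Ivy anywhere (absorbing the rotational symmetry), then permute the other 5: (5)! = 120.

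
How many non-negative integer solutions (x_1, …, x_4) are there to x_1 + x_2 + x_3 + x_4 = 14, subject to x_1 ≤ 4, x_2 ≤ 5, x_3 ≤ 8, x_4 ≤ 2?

Without the upper bounds there are C(17,3) = 680 ways to split 14 among 4 variables.
Subtract solutions that violate a single cap (substitute x_i' = x_i − (cap_i+1)): x_1 ≥ 5 gives C(12,3) = 220; x_2 ≥ 6 gives C(11,3) = 165; x_3 ≥ 9 gives C(8,3) = 56; x_4 ≥ 3 gives C(14,3) = 364. Together 805.
Add back pairs where two caps are both exceeded: 20 + 1 + 84 + 0 + 56 + 10 = 171.
Subtract triples: 0 + 1 + 0 + 0 = 1.
By inclusion–exclusion the count is 680 − 805 + 171 − 1 = 45.

45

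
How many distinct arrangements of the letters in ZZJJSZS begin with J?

60

With the first slot taken by J, it remains to arrange the other 6 letters (ZZJSZS).
Those 6 letters have S appearing twice and Z appearing 3 times, giving (6)!/(3!·2!) = 60.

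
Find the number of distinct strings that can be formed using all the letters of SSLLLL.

15

SSLLLL has 6 letters with L appearing 4 times and S appearing twice.
Dividing 6! = 720 by 4!·2! = 48 for the repeated letters gives 15.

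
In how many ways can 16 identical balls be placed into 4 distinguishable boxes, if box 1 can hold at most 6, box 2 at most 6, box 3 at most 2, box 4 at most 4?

10

By stars and bars, unrestricted non-negative solutions to x_1+…+x_4 = 16 number C(16+3,3) = 969.
Subtract solutions that violate a single cap (substitute x_i' = x_i − (cap_i+1)): x_1 ≥ 7 gives C(12,3) = 220; x_2 ≥ 7 gives C(12,3) = 220; x_3 ≥ 3 gives C(16,3) = 560; x_4 ≥ 5 gives C(14,3) = 364. Together 1364.
Add back pairs where two caps are both exceeded: 10 + 84 + 35 + 84 + 35 + 165 = 413.
Subtract triples: 0 + 0 + 4 + 4 = 8.
By inclusion–exclusion the count is 969 − 1364 + 413 − 8 = 10.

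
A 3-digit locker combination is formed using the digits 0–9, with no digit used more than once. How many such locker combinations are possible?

720

This is a permutation of 3 out of 10: P(10,3) = 10!/7!.
10 × 9 × 8 = 720.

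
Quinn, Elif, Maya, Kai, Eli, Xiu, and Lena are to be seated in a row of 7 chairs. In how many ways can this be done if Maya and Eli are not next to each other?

Of the 7! = 5040 arrangements, those with Maya and Eli adjacent number 2 × 6! = 1440 (treat the pair as a block with 2 internal orders).
So 5040 − 1440 = 3600 arrangements keep them apart.

3600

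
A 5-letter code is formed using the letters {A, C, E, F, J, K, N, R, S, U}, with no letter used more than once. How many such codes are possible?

30240

This is a permutation of 5 out of 10: P(10,5) = 10!/5!.
That product is 10 × 9 × 8 × 7 × 6 = 30240.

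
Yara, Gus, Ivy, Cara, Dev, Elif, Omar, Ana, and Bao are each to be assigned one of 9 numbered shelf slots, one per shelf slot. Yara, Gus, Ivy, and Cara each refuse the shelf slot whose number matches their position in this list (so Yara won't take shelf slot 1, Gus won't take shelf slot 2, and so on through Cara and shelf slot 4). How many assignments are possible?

229080

Let Aᵢ (for 1 ≤ i ≤ 4) be the placements that put person i in their forbidden shelf slot. Any j of these fix j positions, leaving (9−j)! ways to fill the rest, and there are C(4,j) ways to pick which j.
By inclusion–exclusion, the number of valid placements is Σ_{j=0}^{4} (−1)^j C(4,j)·(9−j)!.
Computing: 362880 − 161280 + 30240 − 2880 + 120 = 229080.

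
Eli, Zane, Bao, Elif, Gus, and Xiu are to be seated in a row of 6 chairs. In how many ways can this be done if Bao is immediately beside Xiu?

Place the 4 others and the Bao-Xiu pair as 5 objects in a line; the pair has 2 internal arrangements.
So the count is 2·(5)! = 240.

240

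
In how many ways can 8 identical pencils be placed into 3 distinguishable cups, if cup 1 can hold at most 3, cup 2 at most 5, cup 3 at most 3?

10

Without the upper bounds there are C(10,2) = 45 ways to split 8 among 3 cups.
Subtract solutions that violate a single cap (substitute x_i' = x_i − (cap_i+1)): x_1 ≥ 4 gives C(6,2) = 15; x_2 ≥ 6 gives C(4,2) = 6; x_3 ≥ 4 gives C(6,2) = 15. Together 36.
Add back pairs where two caps are both exceeded: 0 + 1 + 0 = 1.
By inclusion–exclusion the count is 45 − 36 + 1 = 10.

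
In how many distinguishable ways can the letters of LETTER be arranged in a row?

180

Letter multiplicities in LETTER: E×2, L×1, R×1, T×2.
So there are 6! / (2!·2!) = 180 distinguishable arrangements.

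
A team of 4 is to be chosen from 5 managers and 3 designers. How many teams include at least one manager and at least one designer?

Unrestricted: C(8,4) = 70 ways to pick any 4 of the 8.
Selections missing a whole group: no managers → C(3,4) = 0; no designers → C(5,4) = 5.
Both groups omitted at once is impossible, so 70 − 5 = 65.

65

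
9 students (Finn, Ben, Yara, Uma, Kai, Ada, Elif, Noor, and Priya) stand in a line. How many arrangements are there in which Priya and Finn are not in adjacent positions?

There are 9! = 362880 arrangements in all. If Priya and Finn are adjacent, merging them into one block gives 2·(8)! = 80640 arrangements.
So 362880 − 80640 = 282240 arrangements keep them apart.

282240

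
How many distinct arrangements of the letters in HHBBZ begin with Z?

6

Fix Z in the first position and arrange the remaining 4 letters.
Those 4 letters have B appearing twice and H appearing twice, giving (4)!/(2!·2!) = 6.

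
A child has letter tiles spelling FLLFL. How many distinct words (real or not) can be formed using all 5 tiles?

Letter multiplicities in FLLFL: F×2, L×3.
Dividing 5! = 120 by 3!·2! = 12 for the repeated letters gives 10.

10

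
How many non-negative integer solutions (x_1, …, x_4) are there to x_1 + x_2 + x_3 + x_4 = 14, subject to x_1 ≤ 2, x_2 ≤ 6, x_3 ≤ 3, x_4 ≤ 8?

42

Without the upper bounds there are C(17,3) = 680 ways to split 14 among 4 variables.
Subtract solutions that violate a single cap (substitute x_i' = x_i − (cap_i+1)): x_1 ≥ 3 gives C(14,3) = 364; x_2 ≥ 7 gives C(10,3) = 120; x_3 ≥ 4 gives C(13,3) = 286; x_4 ≥ 9 gives C(8,3) = 56. Together 826.
Add back pairs where two caps are both exceeded: 35 + 120 + 10 + 20 + 0 + 4 = 189.
Subtract triples: 1 + 0 + 0 + 0 = 1.
By inclusion–exclusion the count is 680 − 826 + 189 − 1 = 42.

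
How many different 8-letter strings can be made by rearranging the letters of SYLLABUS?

10080

Letter multiplicities in SYLLABUS: A×1, B×1, L×2, S×2, U×1, Y×1.
The number of distinct arrangements is 8!/(2!·2!) = 40320/4 = 10080.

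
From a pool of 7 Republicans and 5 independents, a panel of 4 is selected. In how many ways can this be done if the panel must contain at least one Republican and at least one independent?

Total 4-person selections from all 12: C(12,4) = 495.
Subtract selections that omit an entire group: no Republicans → C(5,4) = 5; no independents → C(7,4) = 35.
Both groups omitted at once is impossible, so 495 − 40 = 455.

455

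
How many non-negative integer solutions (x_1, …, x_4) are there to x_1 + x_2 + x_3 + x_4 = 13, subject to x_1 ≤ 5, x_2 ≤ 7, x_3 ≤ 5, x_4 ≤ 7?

Ignoring the caps, the number of non-negative solutions to x_1+…+x_4 = 13 is C(16,3) = 560.
Subtract solutions that violate a single cap (substitute x_i' = x_i − (cap_i+1)): x_1 ≥ 6 gives C(10,3) = 120; x_2 ≥ 8 gives C(8,3) = 56; x_3 ≥ 6 gives C(10,3) = 120; x_4 ≥ 8 gives C(8,3) = 56. Together 352.
Add back pairs where two caps are both exceeded: 0 + 4 + 0 + 0 + 0 + 0 = 4.
By inclusion–exclusion the count is 560 − 352 + 4 = 212.

212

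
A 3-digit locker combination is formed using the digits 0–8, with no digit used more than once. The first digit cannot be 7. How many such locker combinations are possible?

The first digit has 9−1 = 8 choices (anything except 7).
The remaining 2 digits are filled from the other 8 symbols without repetition: 8 × 7 = 56.
Total: 8 × 56 = 448.

448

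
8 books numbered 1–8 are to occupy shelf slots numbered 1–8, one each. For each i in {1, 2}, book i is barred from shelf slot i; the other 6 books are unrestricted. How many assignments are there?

Let Aᵢ (for i ∈ {1, 2}) be the placements that put book i in its forbidden shelf slot. Any j of these fix j positions, leaving (8−j)! ways to fill the rest, and there are C(2,j) ways to pick which j.
By inclusion–exclusion, the number of valid placements is Σ_{j=0}^{2} (−1)^j C(2,j)·(8−j)!.
Computing: 40320 − 10080 + 720 = 30960.

30960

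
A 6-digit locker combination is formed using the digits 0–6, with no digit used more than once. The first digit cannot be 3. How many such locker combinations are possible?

The first digit has 7−1 = 6 choices (anything except 3).
The remaining 5 digits are filled from the other 6 symbols without repetition: 6 × 5 × 4 × 3 × 2 = 720.
Total: 6 × 720 = 4320.

4320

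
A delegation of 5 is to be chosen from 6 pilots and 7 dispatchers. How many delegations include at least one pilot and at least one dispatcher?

1260

Unrestricted: C(13,5) = 1287 ways to pick any 5 of the 13.
Subtract selections that omit an entire group: no pilots → C(7,5) = 21; no dispatchers → C(6,5) = 6.
Both groups omitted at once is impossible, so 1287 − 27 = 1260.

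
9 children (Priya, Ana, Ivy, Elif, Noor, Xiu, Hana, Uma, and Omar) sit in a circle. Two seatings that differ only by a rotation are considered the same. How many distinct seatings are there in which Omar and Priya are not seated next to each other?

30240

All circular seatings of 9 people number (8)! = 40320.
Those with Omar next to Priya: fuse the pair into one unit and seat 8 units around a circle — 2·(7)! = 10080.
Subtracting, 40320 − 10080 = 30240.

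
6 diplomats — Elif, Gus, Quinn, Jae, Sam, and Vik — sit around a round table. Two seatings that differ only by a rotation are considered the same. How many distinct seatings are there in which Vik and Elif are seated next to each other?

48

Treat {Vik, Elif} as one unit (2 internal orders) and seat the resulting 5 units around the table: (4)! circular arrangements.
So 2 × (4)! = 2 × 24 = 48.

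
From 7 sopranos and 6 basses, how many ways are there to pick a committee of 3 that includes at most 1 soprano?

Split by how many sopranos are chosen (0 through 1).
Sum: C(7,0)·C(6,3) + C(7,1)·C(6,2) = 20 + 105 = 125.

125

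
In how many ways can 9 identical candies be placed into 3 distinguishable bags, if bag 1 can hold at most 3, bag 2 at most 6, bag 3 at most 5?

18

Without the upper bounds there are C(11,2) = 55 ways to split 9 among 3 bags.
Subtract solutions that violate a single cap (substitute x_i' = x_i − (cap_i+1)): x_1 ≥ 4 gives C(7,2) = 21; x_2 ≥ 7 gives C(4,2) = 6; x_3 ≥ 6 gives C(5,2) = 10. Together 37.
No two caps can be exceeded simultaneously, so the pair terms are all 0.
By inclusion–exclusion the count is 55 − 37 + 0 = 18.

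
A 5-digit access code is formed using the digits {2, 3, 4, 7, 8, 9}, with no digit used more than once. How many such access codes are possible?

Choose and order 5 of the 6 symbols: the first digit has 6 options, the next 5, and so on down to 2.
That product is 6 × 5 × 4 × 3 × 2 = 720.

720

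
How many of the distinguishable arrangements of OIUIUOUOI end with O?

With the last slot taken by O, it remains to arrange the other 8 letters (IUIUOUOI).
Those 8 letters have I appearing 3 times, O appearing twice, and U appearing 3 times, giving (8)!/(3!·3!·2!) = 560.

560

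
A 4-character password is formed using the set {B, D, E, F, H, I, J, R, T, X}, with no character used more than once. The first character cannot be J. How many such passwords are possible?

4536

The first character has 10−1 = 9 choices (anything except J).
The remaining 3 characters are filled from the other 9 symbols without repetition: 9 × 8 × 7 = 504.
Total: 9 × 504 = 4536.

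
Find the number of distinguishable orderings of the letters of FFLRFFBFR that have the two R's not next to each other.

1176

There are 9!/(5!·2!) = 1512 arrangements of FFLRFFBFR in total.
Arrangements with the R's together: treat RR as one letter, giving (8)!/(5!) = 336.
Hence 1512 − 336 = 1176.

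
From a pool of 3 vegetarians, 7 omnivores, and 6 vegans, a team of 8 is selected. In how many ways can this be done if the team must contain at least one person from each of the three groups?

11529

Total 8-person selections from all 16: C(16,8) = 12870.
Selections missing a whole group: no vegetarians → C(13,8) = 1287; no omnivores → C(9,8) = 9; no vegans → C(10,8) = 45.
Add back selections omitting two groups (i.e. drawn from a single group): C(3,8) + C(7,8) + C(6,8) = 0.
By inclusion–exclusion: 12870 − 1341 + 0 = 11529.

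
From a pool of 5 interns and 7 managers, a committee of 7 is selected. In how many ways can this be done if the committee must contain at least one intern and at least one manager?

With no constraint there are C(12,7) = 792 possible selections.
Selections missing a whole group: no interns → C(7,7) = 1; no managers → C(5,7) = 0.
Both groups omitted at once is impossible, so 792 − 1 = 791.

791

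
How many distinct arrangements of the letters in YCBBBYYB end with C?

35

With the last slot taken by C, it remains to arrange the other 7 letters (YBBBYYB).
Those 7 letters have B appearing 4 times and Y appearing 3 times, giving (7)!/(4!·3!) = 35.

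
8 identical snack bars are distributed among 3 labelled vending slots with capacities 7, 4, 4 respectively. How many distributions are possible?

24

Without the upper bounds there are C(10,2) = 45 ways to split 8 among 3 vending slots.
Subtract solutions that violate a single cap (substitute x_i' = x_i − (cap_i+1)): x_1 ≥ 8 gives C(2,2) = 1; x_2 ≥ 5 gives C(5,2) = 10; x_3 ≥ 5 gives C(5,2) = 10. Together 21.
No two caps can be exceeded simultaneously, so the pair terms are all 0.
By inclusion–exclusion the count is 45 − 21 + 0 = 24.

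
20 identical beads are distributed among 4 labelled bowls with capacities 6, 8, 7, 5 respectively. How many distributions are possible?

83

Ignoring the caps, the number of non-negative solutions to x_1+…+x_4 = 20 is C(23,3) = 1771.
Subtract solutions that violate a single cap (substitute x_i' = x_i − (cap_i+1)): x_1 ≥ 7 gives C(16,3) = 560; x_2 ≥ 9 gives C(14,3) = 364; x_3 ≥ 8 gives C(15,3) = 455; x_4 ≥ 6 gives C(17,3) = 680. Together 2059.
Add back pairs where two caps are both exceeded: 35 + 56 + 120 + 20 + 56 + 84 = 371.
By inclusion–exclusion the count is 1771 − 2059 + 371 = 83.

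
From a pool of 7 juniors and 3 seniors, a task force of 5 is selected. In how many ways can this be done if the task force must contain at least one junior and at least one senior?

With no constraint there are C(10,5) = 252 possible selections.
Subtract selections that omit an entire group: no juniors → C(3,5) = 0; no seniors → C(7,5) = 21.
Both groups omitted at once is impossible, so 252 − 21 = 231.

231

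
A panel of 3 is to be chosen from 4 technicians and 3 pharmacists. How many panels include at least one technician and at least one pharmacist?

Total 3-person selections from all 7: C(7,3) = 35.
Subtract selections that omit an entire group: no technicians → C(3,3) = 1; no pharmacists → C(4,3) = 4.
Both groups omitted at once is impossible, so 35 − 5 = 30.

30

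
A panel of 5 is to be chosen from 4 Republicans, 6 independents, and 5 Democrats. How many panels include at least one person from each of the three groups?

Total 5-person selections from all 15: C(15,5) = 3003.
Selections missing a whole group: no Republicans → C(11,5) = 462; no independents → C(9,5) = 126; no Democrats → C(10,5) = 252.
Add back selections omitting two groups (i.e. drawn from a single group): C(4,5) + C(6,5) + C(5,5) = 7.
By inclusion–exclusion: 3003 − 840 + 7 = 2170.

2170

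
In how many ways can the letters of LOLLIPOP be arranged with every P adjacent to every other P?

Treat the 2 copies of P as a single block. The multiset to arrange is then {PP, I, L, L, L, O, O}, 7 items in all.
That gives (7)!/(3!·2!) = 420 arrangements.

420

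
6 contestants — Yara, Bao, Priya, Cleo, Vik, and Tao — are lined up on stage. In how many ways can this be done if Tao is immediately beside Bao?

240

Place the 4 others and the Tao-Bao pair as 5 objects in a line; the pair has 2 internal arrangements.
So the count is 2·(5)! = 240.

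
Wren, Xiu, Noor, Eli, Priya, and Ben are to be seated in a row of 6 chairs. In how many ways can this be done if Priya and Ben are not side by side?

480

Of the 6! = 720 arrangements, those with Priya and Ben adjacent number 2 × 5! = 240 (treat the pair as a block with 2 internal orders).
So 720 − 240 = 480 arrangements keep them apart.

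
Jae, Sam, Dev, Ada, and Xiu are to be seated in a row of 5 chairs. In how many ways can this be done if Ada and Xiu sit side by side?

48

Glue Ada and Xiu into one block (2 internal orders), leaving 4 units to arrange in a row.
That gives 2 × 4! = 2 × 24 = 48.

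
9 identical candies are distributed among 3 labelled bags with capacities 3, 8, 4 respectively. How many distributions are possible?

19

Ignoring the caps, the number of non-negative solutions to x_1+…+x_3 = 9 is C(11,2) = 55.
Subtract solutions that violate a single cap (substitute x_i' = x_i − (cap_i+1)): x_1 ≥ 4 gives C(7,2) = 21; x_2 ≥ 9 gives C(2,2) = 1; x_3 ≥ 5 gives C(6,2) = 15. Together 37.
Add back pairs where two caps are both exceeded: 0 + 1 + 0 = 1.
By inclusion–exclusion the count is 55 − 37 + 1 = 19.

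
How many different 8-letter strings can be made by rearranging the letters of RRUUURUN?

280

Letter multiplicities in RRUUURUN: N×1, R×3, U×4.
The number of distinct arrangements is 8!/(4!·3!) = 40320/144 = 280.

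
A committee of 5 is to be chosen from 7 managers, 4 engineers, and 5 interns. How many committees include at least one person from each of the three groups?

3010

With no constraint there are C(16,5) = 4368 possible selections.
Selections missing a whole group: no managers → C(9,5) = 126; no engineers → C(12,5) = 792; no interns → C(11,5) = 462.
Add back selections omitting two groups (i.e. drawn from a single group): C(7,5) + C(4,5) + C(5,5) = 22.
By inclusion–exclusion: 4368 − 1380 + 22 = 3010.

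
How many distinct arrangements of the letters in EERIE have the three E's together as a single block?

6

Treat the 3 copies of E as a single block. The multiset to arrange is then {EEE, I, R}, 3 items in all.
All 3 items are distinct, so there are (3)! = 6 arrangements.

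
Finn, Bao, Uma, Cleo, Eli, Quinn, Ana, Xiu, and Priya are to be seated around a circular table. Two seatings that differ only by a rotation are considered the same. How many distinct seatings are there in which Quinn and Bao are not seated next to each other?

30240

Without the restriction there are (8)! = 40320 seatings.
Seatings with Quinn beside Bao: treat them as a block with 2 internal orders, giving 2 × (7)! = 10080.
Subtracting, 40320 − 10080 = 30240.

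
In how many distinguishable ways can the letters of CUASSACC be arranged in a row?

Letter multiplicities in CUASSACC: A×2, C×3, S×2, U×1.
So there are 8! / (3!·2!·2!) = 1680 distinguishable arrangements.

1680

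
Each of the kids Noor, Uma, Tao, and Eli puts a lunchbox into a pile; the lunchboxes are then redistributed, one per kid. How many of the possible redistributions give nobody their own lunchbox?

9

This is the derangement count D_4: permutations of 4 items with no fixed point.
By inclusion–exclusion this is Σ_{j=0}^{4} (−1)^j C(4,j)·(4−j)!.
Computing: 24 − 24 + 12 − 4 + 1 = 9.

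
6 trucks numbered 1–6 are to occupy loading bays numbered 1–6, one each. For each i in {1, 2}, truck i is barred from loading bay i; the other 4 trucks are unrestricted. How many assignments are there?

Let Aᵢ (for i ∈ {1, 2}) be the placements that put truck i in its forbidden loading bay. Any j of these fix j positions, leaving (6−j)! ways to fill the rest, and there are C(2,j) ways to pick which j.
By inclusion–exclusion, the number of valid placements is Σ_{j=0}^{2} (−1)^j C(2,j)·(6−j)!.
Computing: 720 − 240 + 24 = 504.

504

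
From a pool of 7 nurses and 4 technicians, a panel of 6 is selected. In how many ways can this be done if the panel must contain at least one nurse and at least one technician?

Total 6-person selections from all 11: C(11,6) = 462.
Subtract selections that omit an entire group: no nurses → C(4,6) = 0; no technicians → C(7,6) = 7.
Both groups omitted at once is impossible, so 462 − 7 = 455.

455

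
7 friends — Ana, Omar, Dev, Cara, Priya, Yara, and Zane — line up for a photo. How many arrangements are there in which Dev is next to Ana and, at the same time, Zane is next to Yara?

Treat {Dev,Ana} as one block (2 orders) and {Zane,Yara} as another (2 orders).
That leaves 5 units to arrange: 2 × 2 × 5! = 4 × 120 = 480.

480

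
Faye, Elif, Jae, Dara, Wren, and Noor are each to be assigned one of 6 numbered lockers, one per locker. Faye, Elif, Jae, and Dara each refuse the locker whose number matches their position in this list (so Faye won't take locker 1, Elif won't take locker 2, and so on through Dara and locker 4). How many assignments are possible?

Let Aᵢ (for 1 ≤ i ≤ 4) be the placements that put person i in their forbidden locker. Any j of these fix j positions, leaving (6−j)! ways to fill the rest, and there are C(4,j) ways to pick which j.
By inclusion–exclusion, the number of valid placements is Σ_{j=0}^{4} (−1)^j C(4,j)·(6−j)!.
Computing: 720 − 480 + 144 − 24 + 2 = 362.

362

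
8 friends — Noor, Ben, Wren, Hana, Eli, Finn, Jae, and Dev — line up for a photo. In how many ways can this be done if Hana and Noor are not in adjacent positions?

There are 8! = 40320 arrangements in all. If Hana and Noor are adjacent, merging them into one block gives 2·(7)! = 10080 arrangements.
Complementary counting: 40320 − 10080 = 30240.

30240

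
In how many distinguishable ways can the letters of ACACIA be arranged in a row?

ACACIA has 6 letters with A appearing 3 times and C appearing twice.
Dividing 6! = 720 by 3!·2! = 12 for the repeated letters gives 60.

60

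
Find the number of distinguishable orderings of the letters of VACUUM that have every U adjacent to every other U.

120

Treat the 2 copies of U as a single block. The multiset to arrange is then {UU, A, C, M, V}, 5 items in all.
All 5 items are distinct, so there are (5)! = 120 arrangements.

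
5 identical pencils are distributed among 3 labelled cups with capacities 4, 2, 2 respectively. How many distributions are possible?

8

By stars and bars, unrestricted non-negative solutions to x_1+…+x_3 = 5 number C(5+2,2) = 21.
Subtract solutions that violate a single cap (substitute x_i' = x_i − (cap_i+1)): x_1 ≥ 5 gives C(2,2) = 1; x_2 ≥ 3 gives C(4,2) = 6; x_3 ≥ 3 gives C(4,2) = 6. Together 13.
No two caps can be exceeded simultaneously, so the pair terms are all 0.
By inclusion–exclusion the count is 21 − 13 + 0 = 8.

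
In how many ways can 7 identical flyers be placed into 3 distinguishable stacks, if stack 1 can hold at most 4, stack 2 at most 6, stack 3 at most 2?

14

By stars and bars, unrestricted non-negative solutions to x_1+…+x_3 = 7 number C(7+2,2) = 36.
Subtract solutions that violate a single cap (substitute x_i' = x_i − (cap_i+1)): x_1 ≥ 5 gives C(4,2) = 6; x_2 ≥ 7 gives C(2,2) = 1; x_3 ≥ 3 gives C(6,2) = 15. Together 22.
No two caps can be exceeded simultaneously, so the pair terms are all 0.
By inclusion–exclusion the count is 36 − 22 + 0 = 14.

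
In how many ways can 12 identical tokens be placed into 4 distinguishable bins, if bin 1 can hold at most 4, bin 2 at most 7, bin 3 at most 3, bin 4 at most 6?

Without the upper bounds there are C(15,3) = 455 ways to split 12 among 4 bins.
Subtract solutions that violate a single cap (substitute x_i' = x_i − (cap_i+1)): x_1 ≥ 5 gives C(10,3) = 120; x_2 ≥ 8 gives C(7,3) = 35; x_3 ≥ 4 gives C(11,3) = 165; x_4 ≥ 7 gives C(8,3) = 56. Together 376.
Add back pairs where two caps are both exceeded: 0 + 20 + 1 + 1 + 0 + 4 = 26.
By inclusion–exclusion the count is 455 − 376 + 26 = 105.

105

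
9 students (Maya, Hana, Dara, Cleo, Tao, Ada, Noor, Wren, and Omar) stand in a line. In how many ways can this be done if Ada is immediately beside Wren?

Glue Ada and Wren into one block (2 internal orders), leaving 8 units to arrange in a row.
So the count is 2·(8)! = 80640.

80640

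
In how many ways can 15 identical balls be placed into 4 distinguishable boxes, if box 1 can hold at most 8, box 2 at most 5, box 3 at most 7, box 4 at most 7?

281

Without the upper bounds there are C(18,3) = 816 ways to split 15 among 4 boxes.
Subtract solutions that violate a single cap (substitute x_i' = x_i − (cap_i+1)): x_1 ≥ 9 gives C(9,3) = 84; x_2 ≥ 6 gives C(12,3) = 220; x_3 ≥ 8 gives C(10,3) = 120; x_4 ≥ 8 gives C(10,3) = 120. Together 544.
Add back pairs where two caps are both exceeded: 1 + 0 + 0 + 4 + 4 + 0 = 9.
By inclusion–exclusion the count is 816 − 544 + 9 = 281.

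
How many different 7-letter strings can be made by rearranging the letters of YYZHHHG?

420

The 7 letters of YYZHHHG have repeats: H appearing 3 times and Y appearing twice.
So there are 7! / (3!·2!) = 420 distinguishable arrangements.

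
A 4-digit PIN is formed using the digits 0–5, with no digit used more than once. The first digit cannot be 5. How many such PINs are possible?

The first digit has 6−1 = 5 choices (anything except 5).
The remaining 3 digits are filled from the other 5 symbols without repetition: 5 × 4 × 3 = 60.
Total: 5 × 60 = 300.

300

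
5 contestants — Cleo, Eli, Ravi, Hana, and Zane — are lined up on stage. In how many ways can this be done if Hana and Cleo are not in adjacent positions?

72

Of the 5! = 120 arrangements, those with Hana and Cleo adjacent number 2 × 4! = 48 (treat the pair as a block with 2 internal orders).
Complementary counting: 120 − 48 = 72.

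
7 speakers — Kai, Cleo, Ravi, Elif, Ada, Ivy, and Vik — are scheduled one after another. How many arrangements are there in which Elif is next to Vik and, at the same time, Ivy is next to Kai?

Treat {Elif,Vik} as one block (2 orders) and {Ivy,Kai} as another (2 orders).
That leaves 5 units to arrange: 2 × 2 × 5! = 4 × 120 = 480.

480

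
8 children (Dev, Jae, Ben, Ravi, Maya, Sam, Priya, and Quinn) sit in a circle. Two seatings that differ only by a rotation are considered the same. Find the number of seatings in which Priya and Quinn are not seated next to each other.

All circular seatings of 8 people number (7)! = 5040.
Those with Priya next to Quinn: fuse the pair into one unit and seat 7 units around a circle — 2·(6)! = 1440.
Subtracting, 5040 − 1440 = 3600.

3600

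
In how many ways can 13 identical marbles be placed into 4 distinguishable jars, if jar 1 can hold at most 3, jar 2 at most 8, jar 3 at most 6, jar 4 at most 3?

79

Without the upper bounds there are C(16,3) = 560 ways to split 13 among 4 jars.
Subtract solutions that violate a single cap (substitute x_i' = x_i − (cap_i+1)): x_1 ≥ 4 gives C(12,3) = 220; x_2 ≥ 9 gives C(7,3) = 35; x_3 ≥ 7 gives C(9,3) = 84; x_4 ≥ 4 gives C(12,3) = 220. Together 559.
Add back pairs where two caps are both exceeded: 1 + 10 + 56 + 0 + 1 + 10 = 78.
By inclusion–exclusion the count is 560 − 559 + 78 = 79.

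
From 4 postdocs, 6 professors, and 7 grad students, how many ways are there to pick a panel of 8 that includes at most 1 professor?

Split by how many professors are chosen (0 through 1).
Sum: C(6,0)·C(11,8) + C(6,1)·C(11,7) = 165 + 1980 = 2145.

2145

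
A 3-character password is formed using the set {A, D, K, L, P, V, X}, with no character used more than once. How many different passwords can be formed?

This is a permutation of 3 out of 7: P(7,3) = 7!/4!.
That product is 7 × 6 × 5 = 210.

210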